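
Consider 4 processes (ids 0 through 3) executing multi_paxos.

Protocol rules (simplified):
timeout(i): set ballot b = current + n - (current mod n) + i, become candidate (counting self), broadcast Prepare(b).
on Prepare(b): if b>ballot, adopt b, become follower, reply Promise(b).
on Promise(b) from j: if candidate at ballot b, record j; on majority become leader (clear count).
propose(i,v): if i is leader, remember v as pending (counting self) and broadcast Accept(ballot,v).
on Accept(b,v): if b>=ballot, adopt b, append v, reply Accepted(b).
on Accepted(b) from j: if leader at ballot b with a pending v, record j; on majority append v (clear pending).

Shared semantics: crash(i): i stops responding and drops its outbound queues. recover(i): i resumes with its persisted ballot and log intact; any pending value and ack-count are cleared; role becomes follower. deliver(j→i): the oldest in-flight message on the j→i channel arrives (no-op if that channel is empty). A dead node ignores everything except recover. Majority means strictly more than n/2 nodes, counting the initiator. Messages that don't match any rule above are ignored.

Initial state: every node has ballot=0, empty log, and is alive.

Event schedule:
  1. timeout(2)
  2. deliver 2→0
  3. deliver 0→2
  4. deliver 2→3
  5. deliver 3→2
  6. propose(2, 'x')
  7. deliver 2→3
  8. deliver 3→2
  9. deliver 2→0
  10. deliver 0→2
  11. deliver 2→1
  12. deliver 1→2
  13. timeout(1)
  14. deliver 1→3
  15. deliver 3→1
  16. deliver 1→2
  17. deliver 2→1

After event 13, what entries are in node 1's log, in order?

after 1 — timeout(2): n2:cand/b6/[-]
after 2 — deliver 2→0: n0:foll/b6/[-]
after 3 — deliver 0→2: ·
after 4 — deliver 2→3: n3:foll/b6/[-]
after 5 — deliver 3→2: n2:lead/b6/[-]
after 6 — propose(2,'x'): ·
after 7 — deliver 2→3: n3:foll/b6/[x]
after 8 — deliver 3→2: ·
after 9 — deliver 2→0: n0:foll/b6/[x]
after 10 — deliver 0→2: n2:lead/b6/[x]
after 11 — deliver 2→1: n1:foll/b6/[-]
after 12 — deliver 1→2: ·
after 13 — timeout(1): n1:cand/b9/[-]

empty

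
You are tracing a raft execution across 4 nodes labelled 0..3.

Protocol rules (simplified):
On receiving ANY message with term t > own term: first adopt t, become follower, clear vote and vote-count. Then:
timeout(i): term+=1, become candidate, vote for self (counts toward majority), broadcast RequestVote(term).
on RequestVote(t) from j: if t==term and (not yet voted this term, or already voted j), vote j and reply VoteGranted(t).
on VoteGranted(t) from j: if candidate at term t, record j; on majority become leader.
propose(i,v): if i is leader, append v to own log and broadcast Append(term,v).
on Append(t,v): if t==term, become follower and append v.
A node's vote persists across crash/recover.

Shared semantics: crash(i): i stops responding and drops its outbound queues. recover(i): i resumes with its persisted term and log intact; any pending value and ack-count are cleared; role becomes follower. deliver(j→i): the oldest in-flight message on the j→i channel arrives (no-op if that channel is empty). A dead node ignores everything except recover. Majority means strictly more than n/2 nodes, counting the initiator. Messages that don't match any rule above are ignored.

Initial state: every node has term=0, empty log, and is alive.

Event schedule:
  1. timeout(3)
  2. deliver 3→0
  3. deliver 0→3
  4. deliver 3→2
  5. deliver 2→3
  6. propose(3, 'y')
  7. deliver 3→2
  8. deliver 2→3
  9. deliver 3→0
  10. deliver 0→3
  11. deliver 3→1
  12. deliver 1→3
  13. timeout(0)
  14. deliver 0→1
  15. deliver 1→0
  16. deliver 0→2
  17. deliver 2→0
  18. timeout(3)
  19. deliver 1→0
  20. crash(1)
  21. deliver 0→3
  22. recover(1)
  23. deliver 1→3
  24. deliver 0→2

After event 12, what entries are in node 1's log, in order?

empty

after 1 — timeout(3): n3:cand/t1/[-]
after 2 — deliver 3→0: n0:foll/t1/[-]
after 3 — deliver 0→3: ·
after 4 — deliver 3→2: n2:foll/t1/[-]
after 5 — deliver 2→3: n3:lead/t1/[-]
after 6 — propose(3,'y'): n3:lead/t1/[y]
after 7 — deliver 3→2: n2:foll/t1/[y]
after 8 — deliver 2→3: ·
after 9 — deliver 3→0: n0:foll/t1/[y]
after 10 — deliver 0→3: ·
after 11 — deliver 3→1: n1:foll/t1/[-]
after 12 — deliver 1→3: ·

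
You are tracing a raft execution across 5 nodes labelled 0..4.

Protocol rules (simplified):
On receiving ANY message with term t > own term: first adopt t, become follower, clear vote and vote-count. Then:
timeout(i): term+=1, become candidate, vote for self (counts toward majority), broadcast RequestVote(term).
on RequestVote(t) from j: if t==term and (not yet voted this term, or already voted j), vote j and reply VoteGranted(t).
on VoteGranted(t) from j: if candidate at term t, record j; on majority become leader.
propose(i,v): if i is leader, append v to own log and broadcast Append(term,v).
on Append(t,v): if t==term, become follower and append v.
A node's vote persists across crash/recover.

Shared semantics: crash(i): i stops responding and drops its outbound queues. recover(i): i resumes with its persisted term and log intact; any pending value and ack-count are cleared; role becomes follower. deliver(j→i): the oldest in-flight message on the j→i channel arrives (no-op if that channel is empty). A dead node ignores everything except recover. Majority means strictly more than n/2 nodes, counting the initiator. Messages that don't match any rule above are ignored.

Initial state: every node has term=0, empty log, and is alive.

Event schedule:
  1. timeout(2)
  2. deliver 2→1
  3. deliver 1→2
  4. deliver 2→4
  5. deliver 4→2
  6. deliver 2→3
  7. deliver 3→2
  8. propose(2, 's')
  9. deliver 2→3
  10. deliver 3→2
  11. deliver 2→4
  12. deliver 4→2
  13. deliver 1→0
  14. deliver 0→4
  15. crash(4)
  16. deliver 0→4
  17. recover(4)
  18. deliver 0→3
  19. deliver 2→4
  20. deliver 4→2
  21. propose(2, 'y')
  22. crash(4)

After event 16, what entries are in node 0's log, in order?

empty

e1 timeout(2): 2[cand,t=1,-]
e2 deliver 2→1: 1[foll,t=1,-]
e3 deliver 1→2: ·
e4 deliver 2→4: 4[foll,t=1,-]
e5 deliver 4→2: 2[lead,t=1,-]
e6 deliver 2→3: 3[foll,t=1,-]
e7 deliver 3→2: ·
e8 propose(2,'s'): 2[lead,t=1,s]
e9 deliver 2→3: 3[foll,t=1,s]
e10 deliver 3→2: ·
e11 deliver 2→4: 4[foll,t=1,s]
e12 deliver 4→2: ·
e13 deliver 1→0: ·
e14 deliver 0→4: ·
e15 crash(4): 4[✗foll,t=1,s]
e16 deliver 0→4: ·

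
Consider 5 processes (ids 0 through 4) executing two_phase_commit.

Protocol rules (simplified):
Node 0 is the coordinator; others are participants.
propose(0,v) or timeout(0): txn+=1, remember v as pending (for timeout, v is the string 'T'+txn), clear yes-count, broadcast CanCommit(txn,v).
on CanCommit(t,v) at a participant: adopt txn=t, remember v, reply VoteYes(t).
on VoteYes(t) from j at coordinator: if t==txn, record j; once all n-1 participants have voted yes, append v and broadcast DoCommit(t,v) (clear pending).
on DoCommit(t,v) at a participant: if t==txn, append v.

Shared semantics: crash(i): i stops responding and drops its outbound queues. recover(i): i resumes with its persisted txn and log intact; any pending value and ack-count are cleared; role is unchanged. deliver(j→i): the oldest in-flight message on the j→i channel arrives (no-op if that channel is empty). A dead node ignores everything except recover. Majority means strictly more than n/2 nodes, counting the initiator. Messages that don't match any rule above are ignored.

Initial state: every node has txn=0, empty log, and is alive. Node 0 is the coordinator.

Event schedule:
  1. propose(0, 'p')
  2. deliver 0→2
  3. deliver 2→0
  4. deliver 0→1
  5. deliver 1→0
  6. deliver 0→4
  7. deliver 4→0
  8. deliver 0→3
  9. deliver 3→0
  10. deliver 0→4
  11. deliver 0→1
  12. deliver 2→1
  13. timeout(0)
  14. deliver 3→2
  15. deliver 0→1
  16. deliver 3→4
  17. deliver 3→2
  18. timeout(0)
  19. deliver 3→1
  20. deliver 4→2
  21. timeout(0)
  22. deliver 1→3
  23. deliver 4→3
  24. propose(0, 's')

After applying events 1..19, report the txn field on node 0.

1. propose(0,'p'):  <0:coor t1 ->
2. deliver 0→2:  <2:part t1 ->
3. deliver 2→0:  nop
4. deliver 0→1:  <1:part t1 ->
5. deliver 1→0:  nop
6. deliver 0→4:  <4:part t1 ->
7. deliver 4→0:  nop
8. deliver 0→3:  <3:part t1 ->
9. deliver 3→0:  <0:coor t1 p>
10. deliver 0→4:  <4:part t1 p>
11. deliver 0→1:  <1:part t1 p>
12. deliver 2→1:  nop
13. timeout(0):  <0:coor t2 p>
14. deliver 3→2:  nop
15. deliver 0→1:  <1:part t2 p>
16. deliver 3→4:  nop
17. deliver 3→2:  nop
18. timeout(0):  <0:coor t3 p>
19. deliver 3→1:  nop

3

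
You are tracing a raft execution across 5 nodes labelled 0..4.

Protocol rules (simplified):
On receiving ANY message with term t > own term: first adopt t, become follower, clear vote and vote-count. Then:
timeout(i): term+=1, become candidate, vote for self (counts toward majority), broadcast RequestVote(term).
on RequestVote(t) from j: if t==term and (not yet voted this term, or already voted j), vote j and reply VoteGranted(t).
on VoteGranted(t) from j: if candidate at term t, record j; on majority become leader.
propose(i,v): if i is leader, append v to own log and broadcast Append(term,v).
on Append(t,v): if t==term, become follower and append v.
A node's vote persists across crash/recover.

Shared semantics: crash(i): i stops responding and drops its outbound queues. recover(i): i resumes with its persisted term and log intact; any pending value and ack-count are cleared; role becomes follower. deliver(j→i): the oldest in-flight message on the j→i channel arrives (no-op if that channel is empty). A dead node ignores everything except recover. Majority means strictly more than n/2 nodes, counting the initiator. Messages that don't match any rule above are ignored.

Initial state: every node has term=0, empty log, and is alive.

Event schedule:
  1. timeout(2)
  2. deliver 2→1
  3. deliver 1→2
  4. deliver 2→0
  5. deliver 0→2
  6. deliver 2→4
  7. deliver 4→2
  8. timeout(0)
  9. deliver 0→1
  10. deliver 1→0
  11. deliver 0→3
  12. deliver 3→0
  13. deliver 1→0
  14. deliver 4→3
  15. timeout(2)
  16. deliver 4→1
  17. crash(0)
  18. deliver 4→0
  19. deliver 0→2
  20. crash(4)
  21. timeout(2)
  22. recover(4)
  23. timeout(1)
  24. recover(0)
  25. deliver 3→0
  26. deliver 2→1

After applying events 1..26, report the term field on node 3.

2

step 1 timeout(2): 2={cand,t=1,log=-}
step 2 deliver 2→1: 1={foll,t=1,log=-}
step 3 deliver 1→2: —
step 4 deliver 2→0: 0={foll,t=1,log=-}
step 5 deliver 0→2: 2={lead,t=1,log=-}
step 6 deliver 2→4: 4={foll,t=1,log=-}
step 7 deliver 4→2: —
step 8 timeout(0): 0={cand,t=2,log=-}
step 9 deliver 0→1: 1={foll,t=2,log=-}
step 10 deliver 1→0: —
step 11 deliver 0→3: 3={foll,t=2,log=-}
step 12 deliver 3→0: 0={lead,t=2,log=-}
step 13 deliver 1→0: —
step 14 deliver 4→3: —
step 15 timeout(2): 2={cand,t=2,log=-}
step 16 deliver 4→1: —
step 17 crash(0): 0={✗lead,t=2,log=-}
step 18 deliver 4→0: —
step 19 deliver 0→2: —
step 20 crash(4): 4={✗foll,t=1,log=-}
step 21 timeout(2): 2={cand,t=3,log=-}
step 22 recover(4): 4={foll,t=1,log=-}
step 23 timeout(1): 1={cand,t=3,log=-}
step 24 recover(0): 0={foll,t=2,log=-}
step 25 deliver 3→0: —
step 26 deliver 2→1: —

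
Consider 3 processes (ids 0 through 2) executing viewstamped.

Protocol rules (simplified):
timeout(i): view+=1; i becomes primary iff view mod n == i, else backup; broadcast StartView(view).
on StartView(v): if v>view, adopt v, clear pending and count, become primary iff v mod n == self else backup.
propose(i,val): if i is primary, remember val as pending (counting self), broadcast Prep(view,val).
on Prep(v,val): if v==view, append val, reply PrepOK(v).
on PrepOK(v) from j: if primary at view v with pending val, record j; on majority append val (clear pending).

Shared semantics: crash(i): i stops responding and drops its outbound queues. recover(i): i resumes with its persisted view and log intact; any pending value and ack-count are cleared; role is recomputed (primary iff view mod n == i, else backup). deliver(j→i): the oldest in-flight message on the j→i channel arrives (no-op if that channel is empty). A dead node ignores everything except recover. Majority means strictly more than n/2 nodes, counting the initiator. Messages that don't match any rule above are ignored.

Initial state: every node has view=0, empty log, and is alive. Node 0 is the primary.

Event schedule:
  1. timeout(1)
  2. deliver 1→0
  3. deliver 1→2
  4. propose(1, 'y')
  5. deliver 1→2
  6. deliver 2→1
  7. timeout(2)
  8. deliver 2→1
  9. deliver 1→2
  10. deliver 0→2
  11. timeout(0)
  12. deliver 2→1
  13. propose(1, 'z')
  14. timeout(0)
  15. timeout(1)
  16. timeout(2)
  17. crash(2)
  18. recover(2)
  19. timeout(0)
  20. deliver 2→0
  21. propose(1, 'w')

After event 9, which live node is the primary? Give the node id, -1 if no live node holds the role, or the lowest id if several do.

2

1. timeout(1):  <1:prim v1 ->
2. deliver 1→0:  <0:back v1 ->
3. deliver 1→2:  <2:back v1 ->
4. propose(1,'y'):  nop
5. deliver 1→2:  <2:back v1 y>
6. deliver 2→1:  <1:prim v1 y>
7. timeout(2):  <2:prim v2 y>
8. deliver 2→1:  <1:back v2 y>
9. deliver 1→2:  nop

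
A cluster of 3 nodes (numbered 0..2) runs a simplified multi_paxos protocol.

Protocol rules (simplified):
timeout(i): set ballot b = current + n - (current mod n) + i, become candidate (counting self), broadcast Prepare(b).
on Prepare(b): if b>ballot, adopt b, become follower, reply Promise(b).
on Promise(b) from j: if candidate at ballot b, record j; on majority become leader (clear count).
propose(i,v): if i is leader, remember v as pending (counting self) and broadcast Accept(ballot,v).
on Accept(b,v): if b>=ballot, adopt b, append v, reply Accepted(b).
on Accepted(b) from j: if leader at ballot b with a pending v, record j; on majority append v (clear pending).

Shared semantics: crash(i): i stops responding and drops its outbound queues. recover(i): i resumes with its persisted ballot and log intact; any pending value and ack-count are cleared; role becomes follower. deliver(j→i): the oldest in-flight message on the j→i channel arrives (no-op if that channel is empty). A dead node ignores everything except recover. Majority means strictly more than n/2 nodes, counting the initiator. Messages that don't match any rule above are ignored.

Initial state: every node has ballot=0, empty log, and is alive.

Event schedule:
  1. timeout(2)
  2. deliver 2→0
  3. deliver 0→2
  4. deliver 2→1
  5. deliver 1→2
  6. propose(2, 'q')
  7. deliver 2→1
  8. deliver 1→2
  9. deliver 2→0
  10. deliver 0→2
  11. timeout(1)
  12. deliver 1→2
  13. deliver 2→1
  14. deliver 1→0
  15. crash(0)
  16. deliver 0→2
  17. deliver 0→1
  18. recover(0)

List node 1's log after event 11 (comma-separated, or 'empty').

q

step 1 timeout(2): 2={cand,b=5,log=-}
step 2 deliver 2→0: 0={foll,b=5,log=-}
step 3 deliver 0→2: 2={lead,b=5,log=-}
step 4 deliver 2→1: 1={foll,b=5,log=-}
step 5 deliver 1→2: —
step 6 propose(2,'q'): —
step 7 deliver 2→1: 1={foll,b=5,log=q}
step 8 deliver 1→2: 2={lead,b=5,log=q}
step 9 deliver 2→0: 0={foll,b=5,log=q}
step 10 deliver 0→2: —
step 11 timeout(1): 1={cand,b=7,log=q}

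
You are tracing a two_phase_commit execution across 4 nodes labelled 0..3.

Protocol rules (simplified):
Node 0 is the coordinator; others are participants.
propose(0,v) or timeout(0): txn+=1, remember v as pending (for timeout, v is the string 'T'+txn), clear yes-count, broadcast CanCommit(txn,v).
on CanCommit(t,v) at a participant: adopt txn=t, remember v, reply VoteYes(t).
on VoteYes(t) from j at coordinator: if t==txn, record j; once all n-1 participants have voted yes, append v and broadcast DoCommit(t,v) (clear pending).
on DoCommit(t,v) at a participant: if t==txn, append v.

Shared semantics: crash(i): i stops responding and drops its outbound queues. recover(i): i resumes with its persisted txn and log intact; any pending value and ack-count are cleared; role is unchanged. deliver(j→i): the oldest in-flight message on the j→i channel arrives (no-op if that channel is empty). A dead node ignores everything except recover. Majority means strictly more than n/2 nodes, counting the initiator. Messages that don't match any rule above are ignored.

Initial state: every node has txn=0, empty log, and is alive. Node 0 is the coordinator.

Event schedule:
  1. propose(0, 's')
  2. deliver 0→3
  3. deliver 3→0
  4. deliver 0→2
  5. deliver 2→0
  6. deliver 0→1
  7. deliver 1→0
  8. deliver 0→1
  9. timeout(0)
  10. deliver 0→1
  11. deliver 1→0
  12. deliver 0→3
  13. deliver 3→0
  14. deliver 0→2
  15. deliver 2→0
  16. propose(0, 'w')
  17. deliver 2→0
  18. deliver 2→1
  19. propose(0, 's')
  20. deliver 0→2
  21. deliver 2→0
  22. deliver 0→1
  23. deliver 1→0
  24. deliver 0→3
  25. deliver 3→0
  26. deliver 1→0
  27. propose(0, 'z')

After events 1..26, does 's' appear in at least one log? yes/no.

yes

step 1 propose(0,'s'): 0={coor,t=1,log=-}
step 2 deliver 0→3: 3={part,t=1,log=-}
step 3 deliver 3→0: —
step 4 deliver 0→2: 2={part,t=1,log=-}
step 5 deliver 2→0: —
step 6 deliver 0→1: 1={part,t=1,log=-}
step 7 deliver 1→0: 0={coor,t=1,log=s}
step 8 deliver 0→1: 1={part,t=1,log=s}
step 9 timeout(0): 0={coor,t=2,log=s}
step 10 deliver 0→1: 1={part,t=2,log=s}
step 11 deliver 1→0: —
step 12 deliver 0→3: 3={part,t=1,log=s}
step 13 deliver 3→0: —
step 14 deliver 0→2: 2={part,t=1,log=s}
step 15 deliver 2→0: —
step 16 propose(0,'w'): 0={coor,t=3,log=s}
step 17 deliver 2→0: —
step 18 deliver 2→1: —
step 19 propose(0,'s'): 0={coor,t=4,log=s}
step 20 deliver 0→2: 2={part,t=2,log=s}
step 21 deliver 2→0: —
step 22 deliver 0→1: 1={part,t=3,log=s}
step 23 deliver 1→0: —
step 24 deliver 0→3: 3={part,t=2,log=s}
step 25 deliver 3→0: —
step 26 deliver 1→0: —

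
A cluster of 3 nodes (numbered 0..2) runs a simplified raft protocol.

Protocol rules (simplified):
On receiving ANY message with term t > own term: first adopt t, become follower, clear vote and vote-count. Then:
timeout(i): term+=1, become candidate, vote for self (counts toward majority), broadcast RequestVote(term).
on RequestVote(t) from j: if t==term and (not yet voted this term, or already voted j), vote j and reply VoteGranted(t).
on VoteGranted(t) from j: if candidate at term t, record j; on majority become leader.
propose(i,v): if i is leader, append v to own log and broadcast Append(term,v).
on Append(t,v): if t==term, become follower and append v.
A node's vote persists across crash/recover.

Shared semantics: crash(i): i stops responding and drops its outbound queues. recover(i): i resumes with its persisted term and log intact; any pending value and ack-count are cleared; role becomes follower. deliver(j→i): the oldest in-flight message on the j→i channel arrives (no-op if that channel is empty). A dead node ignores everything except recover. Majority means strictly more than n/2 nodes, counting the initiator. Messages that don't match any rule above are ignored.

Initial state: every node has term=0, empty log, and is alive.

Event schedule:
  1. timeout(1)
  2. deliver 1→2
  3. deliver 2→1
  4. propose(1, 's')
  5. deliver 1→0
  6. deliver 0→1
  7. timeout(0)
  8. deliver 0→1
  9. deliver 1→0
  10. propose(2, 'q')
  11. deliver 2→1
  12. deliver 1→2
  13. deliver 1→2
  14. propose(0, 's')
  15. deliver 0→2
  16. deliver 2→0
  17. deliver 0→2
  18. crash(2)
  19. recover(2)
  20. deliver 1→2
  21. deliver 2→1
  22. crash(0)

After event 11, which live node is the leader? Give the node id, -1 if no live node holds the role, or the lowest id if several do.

-1

after 1 — timeout(1): n1:cand/t1/[-]
after 2 — deliver 1→2: n2:foll/t1/[-]
after 3 — deliver 2→1: n1:lead/t1/[-]
after 4 — propose(1,'s'): n1:lead/t1/[s]
after 5 — deliver 1→0: n0:foll/t1/[-]
after 6 — deliver 0→1: ·
after 7 — timeout(0): n0:cand/t2/[-]
after 8 — deliver 0→1: n1:foll/t2/[s]
after 9 — deliver 1→0: ·
after 10 — propose(2,'q'): ·
after 11 — deliver 2→1: ·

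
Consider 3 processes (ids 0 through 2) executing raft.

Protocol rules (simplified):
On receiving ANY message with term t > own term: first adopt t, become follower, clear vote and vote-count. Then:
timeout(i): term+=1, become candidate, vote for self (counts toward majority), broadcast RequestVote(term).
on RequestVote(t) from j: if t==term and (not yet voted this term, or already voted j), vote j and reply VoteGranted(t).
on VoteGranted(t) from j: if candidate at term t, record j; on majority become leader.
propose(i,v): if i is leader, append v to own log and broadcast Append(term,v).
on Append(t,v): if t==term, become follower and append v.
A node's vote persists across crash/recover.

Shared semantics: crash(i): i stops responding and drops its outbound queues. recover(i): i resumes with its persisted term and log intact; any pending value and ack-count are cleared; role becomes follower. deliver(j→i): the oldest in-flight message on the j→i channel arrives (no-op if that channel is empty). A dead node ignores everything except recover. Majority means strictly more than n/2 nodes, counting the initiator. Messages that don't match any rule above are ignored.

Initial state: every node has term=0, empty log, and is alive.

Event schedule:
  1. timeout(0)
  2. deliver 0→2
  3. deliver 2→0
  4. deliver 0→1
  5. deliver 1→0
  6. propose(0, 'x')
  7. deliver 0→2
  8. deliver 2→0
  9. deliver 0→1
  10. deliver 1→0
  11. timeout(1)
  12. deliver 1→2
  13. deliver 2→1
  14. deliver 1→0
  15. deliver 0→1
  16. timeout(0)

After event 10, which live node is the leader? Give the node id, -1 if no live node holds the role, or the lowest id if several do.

0

step 1 timeout(0): 0={cand,t=1,log=-}
step 2 deliver 0→2: 2={foll,t=1,log=-}
step 3 deliver 2→0: 0={lead,t=1,log=-}
step 4 deliver 0→1: 1={foll,t=1,log=-}
step 5 deliver 1→0: —
step 6 propose(0,'x'): 0={lead,t=1,log=x}
step 7 deliver 0→2: 2={foll,t=1,log=x}
step 8 deliver 2→0: —
step 9 deliver 0→1: 1={foll,t=1,log=x}
step 10 deliver 1→0: —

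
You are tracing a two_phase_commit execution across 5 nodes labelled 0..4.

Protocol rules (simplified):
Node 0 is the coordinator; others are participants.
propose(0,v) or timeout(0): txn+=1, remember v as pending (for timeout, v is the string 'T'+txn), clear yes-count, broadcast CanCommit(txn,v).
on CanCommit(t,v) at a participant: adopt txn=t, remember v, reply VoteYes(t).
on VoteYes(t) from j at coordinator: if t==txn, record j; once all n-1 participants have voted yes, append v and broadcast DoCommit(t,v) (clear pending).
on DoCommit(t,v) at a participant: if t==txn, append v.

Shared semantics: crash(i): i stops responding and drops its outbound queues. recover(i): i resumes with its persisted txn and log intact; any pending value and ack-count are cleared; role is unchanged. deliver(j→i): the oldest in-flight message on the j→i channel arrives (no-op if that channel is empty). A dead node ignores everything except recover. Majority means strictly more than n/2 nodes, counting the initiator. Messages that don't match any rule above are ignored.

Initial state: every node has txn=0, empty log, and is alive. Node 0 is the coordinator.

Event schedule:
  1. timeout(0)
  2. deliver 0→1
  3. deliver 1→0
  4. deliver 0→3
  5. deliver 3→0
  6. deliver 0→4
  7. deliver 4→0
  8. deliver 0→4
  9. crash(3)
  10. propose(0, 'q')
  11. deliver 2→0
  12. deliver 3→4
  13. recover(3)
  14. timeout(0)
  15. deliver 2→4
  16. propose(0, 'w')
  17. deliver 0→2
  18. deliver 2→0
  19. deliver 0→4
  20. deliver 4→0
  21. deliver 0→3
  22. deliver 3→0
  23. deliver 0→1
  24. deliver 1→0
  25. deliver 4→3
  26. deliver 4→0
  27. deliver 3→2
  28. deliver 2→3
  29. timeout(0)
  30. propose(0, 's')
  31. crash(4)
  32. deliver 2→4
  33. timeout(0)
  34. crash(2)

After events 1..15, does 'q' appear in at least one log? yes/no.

step 1 timeout(0): 0={coor,t=1,log=-}
step 2 deliver 0→1: 1={part,t=1,log=-}
step 3 deliver 1→0: —
step 4 deliver 0→3: 3={part,t=1,log=-}
step 5 deliver 3→0: —
step 6 deliver 0→4: 4={part,t=1,log=-}
step 7 deliver 4→0: —
step 8 deliver 0→4: —
step 9 crash(3): 3={✗part,t=1,log=-}
step 10 propose(0,'q'): 0={coor,t=2,log=-}
step 11 deliver 2→0: —
step 12 deliver 3→4: —
step 13 recover(3): 3={part,t=1,log=-}
step 14 timeout(0): 0={coor,t=3,log=-}
step 15 deliver 2→4: —

no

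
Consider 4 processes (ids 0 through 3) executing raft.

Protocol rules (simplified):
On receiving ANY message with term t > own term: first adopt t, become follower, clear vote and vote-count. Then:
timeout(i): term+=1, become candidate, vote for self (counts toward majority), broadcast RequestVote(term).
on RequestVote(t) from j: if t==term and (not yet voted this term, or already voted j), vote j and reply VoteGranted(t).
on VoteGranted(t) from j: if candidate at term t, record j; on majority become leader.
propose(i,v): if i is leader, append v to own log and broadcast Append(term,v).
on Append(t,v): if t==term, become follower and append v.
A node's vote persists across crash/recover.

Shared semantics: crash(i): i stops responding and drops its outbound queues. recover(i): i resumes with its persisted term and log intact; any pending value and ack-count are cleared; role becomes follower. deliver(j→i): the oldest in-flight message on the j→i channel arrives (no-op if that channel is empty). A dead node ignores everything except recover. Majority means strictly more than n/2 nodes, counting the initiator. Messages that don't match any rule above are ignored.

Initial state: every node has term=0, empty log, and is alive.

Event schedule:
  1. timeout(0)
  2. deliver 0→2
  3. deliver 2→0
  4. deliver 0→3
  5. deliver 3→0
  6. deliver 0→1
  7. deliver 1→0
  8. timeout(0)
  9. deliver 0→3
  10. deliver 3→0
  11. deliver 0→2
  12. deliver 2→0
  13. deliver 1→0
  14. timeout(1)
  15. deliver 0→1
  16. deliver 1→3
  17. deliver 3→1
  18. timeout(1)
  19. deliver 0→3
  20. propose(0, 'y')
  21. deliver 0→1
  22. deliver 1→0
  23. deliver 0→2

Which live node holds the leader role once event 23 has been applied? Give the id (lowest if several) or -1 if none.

0

[1] timeout(0) → N0(cand t1 [-])
[2] deliver 0→2 → N2(foll t1 [-])
[3] deliver 2→0 → ∅
[4] deliver 0→3 → N3(foll t1 [-])
[5] deliver 3→0 → N0(lead t1 [-])
[6] deliver 0→1 → N1(foll t1 [-])
[7] deliver 1→0 → ∅
[8] timeout(0) → N0(cand t2 [-])
[9] deliver 0→3 → N3(foll t2 [-])
[10] deliver 3→0 → ∅
[11] deliver 0→2 → N2(foll t2 [-])
[12] deliver 2→0 → N0(lead t2 [-])
[13] deliver 1→0 → ∅
[14] timeout(1) → N1(cand t2 [-])
[15] deliver 0→1 → ∅
[16] deliver 1→3 → ∅
[17] deliver 3→1 → ∅
[18] timeout(1) → N1(cand t3 [-])
[19] deliver 0→3 → ∅
[20] propose(0,'y') → N0(lead t2 [y])
[21] deliver 0→1 → ∅
[22] deliver 1→0 → ∅
[23] deliver 0→2 → N2(foll t2 [y])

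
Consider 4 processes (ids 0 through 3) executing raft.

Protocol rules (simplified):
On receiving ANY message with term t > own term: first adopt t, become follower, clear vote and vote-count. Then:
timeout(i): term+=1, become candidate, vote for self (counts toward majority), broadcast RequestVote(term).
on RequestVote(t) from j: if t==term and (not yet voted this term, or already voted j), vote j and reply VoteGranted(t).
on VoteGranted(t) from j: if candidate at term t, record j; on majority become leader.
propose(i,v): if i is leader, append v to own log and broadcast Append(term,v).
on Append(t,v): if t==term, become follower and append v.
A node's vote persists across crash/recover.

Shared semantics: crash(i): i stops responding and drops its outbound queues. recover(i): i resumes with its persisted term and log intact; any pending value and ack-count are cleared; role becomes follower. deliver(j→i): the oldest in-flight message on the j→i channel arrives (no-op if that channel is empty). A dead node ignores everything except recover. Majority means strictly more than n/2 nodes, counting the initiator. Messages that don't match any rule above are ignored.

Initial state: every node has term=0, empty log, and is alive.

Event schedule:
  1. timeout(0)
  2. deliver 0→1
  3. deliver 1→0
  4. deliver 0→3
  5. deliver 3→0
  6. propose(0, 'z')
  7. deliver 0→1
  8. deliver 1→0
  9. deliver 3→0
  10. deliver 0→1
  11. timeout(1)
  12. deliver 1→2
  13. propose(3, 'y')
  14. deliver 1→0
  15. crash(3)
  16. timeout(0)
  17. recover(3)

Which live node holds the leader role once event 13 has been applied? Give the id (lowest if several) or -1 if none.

0

[1] timeout(0) → N0(cand t1 [-])
[2] deliver 0→1 → N1(foll t1 [-])
[3] deliver 1→0 → ∅
[4] deliver 0→3 → N3(foll t1 [-])
[5] deliver 3→0 → N0(lead t1 [-])
[6] propose(0,'z') → N0(lead t1 [z])
[7] deliver 0→1 → N1(foll t1 [z])
[8] deliver 1→0 → ∅
[9] deliver 3→0 → ∅
[10] deliver 0→1 → ∅
[11] timeout(1) → N1(cand t2 [z])
[12] deliver 1→2 → N2(foll t2 [-])
[13] propose(3,'y') → ∅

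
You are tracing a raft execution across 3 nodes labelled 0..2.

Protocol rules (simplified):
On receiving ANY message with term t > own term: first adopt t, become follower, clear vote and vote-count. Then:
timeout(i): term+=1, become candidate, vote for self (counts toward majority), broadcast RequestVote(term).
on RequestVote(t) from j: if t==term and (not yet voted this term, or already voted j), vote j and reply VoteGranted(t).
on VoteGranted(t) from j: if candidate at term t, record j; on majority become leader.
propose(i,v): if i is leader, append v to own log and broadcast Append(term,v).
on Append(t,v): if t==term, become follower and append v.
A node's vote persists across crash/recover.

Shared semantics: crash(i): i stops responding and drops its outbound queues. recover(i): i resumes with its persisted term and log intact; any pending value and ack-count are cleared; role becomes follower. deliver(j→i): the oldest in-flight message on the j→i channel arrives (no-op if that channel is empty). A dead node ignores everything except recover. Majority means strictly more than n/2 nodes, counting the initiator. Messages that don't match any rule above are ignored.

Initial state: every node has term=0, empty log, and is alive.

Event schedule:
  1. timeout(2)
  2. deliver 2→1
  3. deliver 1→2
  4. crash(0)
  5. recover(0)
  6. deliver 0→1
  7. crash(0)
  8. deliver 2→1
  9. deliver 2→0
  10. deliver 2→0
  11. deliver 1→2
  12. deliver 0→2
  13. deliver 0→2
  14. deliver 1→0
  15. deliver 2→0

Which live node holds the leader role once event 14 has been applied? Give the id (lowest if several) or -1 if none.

1. timeout(2):  <2:cand t1 ->
2. deliver 2→1:  <1:foll t1 ->
3. deliver 1→2:  <2:lead t1 ->
4. crash(0):  <0:✗foll t0 ->
5. recover(0):  <0:foll t0 ->
6. deliver 0→1:  nop
7. crash(0):  <0:✗foll t0 ->
8. deliver 2→1:  nop
9. deliver 2→0:  nop
10. deliver 2→0:  nop
11. deliver 1→2:  nop
12. deliver 0→2:  nop
13. deliver 0→2:  nop
14. deliver 1→0:  nop

2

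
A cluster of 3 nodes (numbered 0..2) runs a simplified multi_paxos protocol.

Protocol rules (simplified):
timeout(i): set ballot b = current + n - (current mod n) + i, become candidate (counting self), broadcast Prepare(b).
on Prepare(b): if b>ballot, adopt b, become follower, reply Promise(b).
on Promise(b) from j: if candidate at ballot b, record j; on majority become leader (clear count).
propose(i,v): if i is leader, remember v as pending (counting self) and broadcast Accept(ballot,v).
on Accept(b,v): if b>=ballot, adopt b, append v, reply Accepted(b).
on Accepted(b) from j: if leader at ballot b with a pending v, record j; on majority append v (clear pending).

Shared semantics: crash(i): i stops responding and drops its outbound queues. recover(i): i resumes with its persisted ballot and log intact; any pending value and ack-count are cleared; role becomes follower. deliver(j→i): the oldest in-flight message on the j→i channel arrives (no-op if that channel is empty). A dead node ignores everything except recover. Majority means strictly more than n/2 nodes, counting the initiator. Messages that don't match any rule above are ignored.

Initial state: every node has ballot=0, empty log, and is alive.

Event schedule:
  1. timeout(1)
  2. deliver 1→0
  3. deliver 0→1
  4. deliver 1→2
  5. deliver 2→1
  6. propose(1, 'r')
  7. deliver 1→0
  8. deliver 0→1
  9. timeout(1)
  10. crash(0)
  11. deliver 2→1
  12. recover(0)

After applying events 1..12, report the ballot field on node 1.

after 1 — timeout(1): n1:cand/b4/[-]
after 2 — deliver 1→0: n0:foll/b4/[-]
after 3 — deliver 0→1: n1:lead/b4/[-]
after 4 — deliver 1→2: n2:foll/b4/[-]
after 5 — deliver 2→1: ·
after 6 — propose(1,'r'): ·
after 7 — deliver 1→0: n0:foll/b4/[r]
after 8 — deliver 0→1: n1:lead/b4/[r]
after 9 — timeout(1): n1:cand/b7/[r]
after 10 — crash(0): n0:✗foll/b4/[r]
after 11 — deliver 2→1: ·
after 12 — recover(0): n0:foll/b4/[r]

7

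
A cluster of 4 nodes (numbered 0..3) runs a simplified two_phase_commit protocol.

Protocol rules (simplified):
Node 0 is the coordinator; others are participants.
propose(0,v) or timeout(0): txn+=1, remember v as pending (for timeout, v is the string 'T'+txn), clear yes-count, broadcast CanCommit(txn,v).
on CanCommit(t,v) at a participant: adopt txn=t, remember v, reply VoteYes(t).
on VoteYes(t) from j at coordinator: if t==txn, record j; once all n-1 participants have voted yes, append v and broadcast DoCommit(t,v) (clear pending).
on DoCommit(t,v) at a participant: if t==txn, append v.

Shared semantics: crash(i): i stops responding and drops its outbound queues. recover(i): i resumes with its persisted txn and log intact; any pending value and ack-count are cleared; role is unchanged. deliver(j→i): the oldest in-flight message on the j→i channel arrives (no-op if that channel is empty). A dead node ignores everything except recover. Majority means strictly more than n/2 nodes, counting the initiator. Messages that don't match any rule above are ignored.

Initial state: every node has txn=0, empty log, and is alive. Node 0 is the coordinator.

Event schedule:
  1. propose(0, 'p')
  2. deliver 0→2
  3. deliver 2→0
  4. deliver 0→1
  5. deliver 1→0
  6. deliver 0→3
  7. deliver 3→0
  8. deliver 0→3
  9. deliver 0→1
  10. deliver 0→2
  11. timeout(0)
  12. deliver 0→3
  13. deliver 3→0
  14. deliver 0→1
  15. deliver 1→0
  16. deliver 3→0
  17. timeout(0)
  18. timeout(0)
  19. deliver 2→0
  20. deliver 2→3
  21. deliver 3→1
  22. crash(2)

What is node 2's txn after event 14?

1

e1 propose(0,'p'): 0[coor,t=1,-]
e2 deliver 0→2: 2[part,t=1,-]
e3 deliver 2→0: ·
e4 deliver 0→1: 1[part,t=1,-]
e5 deliver 1→0: ·
e6 deliver 0→3: 3[part,t=1,-]
e7 deliver 3→0: 0[coor,t=1,p]
e8 deliver 0→3: 3[part,t=1,p]
e9 deliver 0→1: 1[part,t=1,p]
e10 deliver 0→2: 2[part,t=1,p]
e11 timeout(0): 0[coor,t=2,p]
e12 deliver 0→3: 3[part,t=2,p]
e13 deliver 3→0: ·
e14 deliver 0→1: 1[part,t=2,p]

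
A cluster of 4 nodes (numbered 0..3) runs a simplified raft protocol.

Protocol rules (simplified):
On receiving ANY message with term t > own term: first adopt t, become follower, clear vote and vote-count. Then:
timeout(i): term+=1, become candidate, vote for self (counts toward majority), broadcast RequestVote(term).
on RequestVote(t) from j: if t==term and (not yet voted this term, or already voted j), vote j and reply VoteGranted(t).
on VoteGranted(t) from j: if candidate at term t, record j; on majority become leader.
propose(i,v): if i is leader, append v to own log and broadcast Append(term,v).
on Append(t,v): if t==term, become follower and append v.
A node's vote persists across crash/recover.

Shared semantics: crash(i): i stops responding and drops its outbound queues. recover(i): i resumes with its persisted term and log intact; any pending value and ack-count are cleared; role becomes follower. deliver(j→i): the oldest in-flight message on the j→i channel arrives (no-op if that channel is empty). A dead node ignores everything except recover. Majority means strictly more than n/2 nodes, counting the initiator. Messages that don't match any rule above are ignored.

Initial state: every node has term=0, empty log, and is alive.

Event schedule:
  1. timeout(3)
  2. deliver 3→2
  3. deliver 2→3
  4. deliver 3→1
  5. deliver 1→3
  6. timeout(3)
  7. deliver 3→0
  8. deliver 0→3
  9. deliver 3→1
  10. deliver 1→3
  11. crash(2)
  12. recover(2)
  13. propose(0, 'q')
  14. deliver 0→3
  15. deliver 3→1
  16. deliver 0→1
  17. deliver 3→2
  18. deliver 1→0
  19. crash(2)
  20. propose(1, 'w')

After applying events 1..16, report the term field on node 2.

1. timeout(3):  <3:cand t1 ->
2. deliver 3→2:  <2:foll t1 ->
3. deliver 2→3:  nop
4. deliver 3→1:  <1:foll t1 ->
5. deliver 1→3:  <3:lead t1 ->
6. timeout(3):  <3:cand t2 ->
7. deliver 3→0:  <0:foll t1 ->
8. deliver 0→3:  nop
9. deliver 3→1:  <1:foll t2 ->
10. deliver 1→3:  nop
11. crash(2):  <2:✗foll t1 ->
12. recover(2):  <2:foll t1 ->
13. propose(0,'q'):  nop
14. deliver 0→3:  nop
15. deliver 3→1:  nop
16. deliver 0→1:  nop

1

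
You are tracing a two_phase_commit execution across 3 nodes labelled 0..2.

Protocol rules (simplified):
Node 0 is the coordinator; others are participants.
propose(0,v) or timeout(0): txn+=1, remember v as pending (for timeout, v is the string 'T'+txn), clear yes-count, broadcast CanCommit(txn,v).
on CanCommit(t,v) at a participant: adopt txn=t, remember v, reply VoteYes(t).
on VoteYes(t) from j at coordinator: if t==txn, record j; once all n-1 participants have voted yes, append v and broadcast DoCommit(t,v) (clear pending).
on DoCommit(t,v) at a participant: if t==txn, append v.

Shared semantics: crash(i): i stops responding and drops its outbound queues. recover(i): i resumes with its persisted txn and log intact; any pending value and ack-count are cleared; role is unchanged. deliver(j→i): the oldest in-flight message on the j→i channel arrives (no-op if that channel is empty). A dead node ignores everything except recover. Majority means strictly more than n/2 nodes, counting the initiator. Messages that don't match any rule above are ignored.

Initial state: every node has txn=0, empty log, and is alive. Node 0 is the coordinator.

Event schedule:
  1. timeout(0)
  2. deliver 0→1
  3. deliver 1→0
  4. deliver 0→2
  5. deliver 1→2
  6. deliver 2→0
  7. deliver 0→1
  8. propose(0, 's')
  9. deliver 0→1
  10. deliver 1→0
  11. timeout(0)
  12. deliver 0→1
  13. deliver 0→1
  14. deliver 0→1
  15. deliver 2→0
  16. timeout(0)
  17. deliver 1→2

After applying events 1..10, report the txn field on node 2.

step 1 timeout(0): 0={coor,t=1,log=-}
step 2 deliver 0→1: 1={part,t=1,log=-}
step 3 deliver 1→0: —
step 4 deliver 0→2: 2={part,t=1,log=-}
step 5 deliver 1→2: —
step 6 deliver 2→0: 0={coor,t=1,log=T1}
step 7 deliver 0→1: 1={part,t=1,log=T1}
step 8 propose(0,'s'): 0={coor,t=2,log=T1}
step 9 deliver 0→1: 1={part,t=2,log=T1}
step 10 deliver 1→0: —

1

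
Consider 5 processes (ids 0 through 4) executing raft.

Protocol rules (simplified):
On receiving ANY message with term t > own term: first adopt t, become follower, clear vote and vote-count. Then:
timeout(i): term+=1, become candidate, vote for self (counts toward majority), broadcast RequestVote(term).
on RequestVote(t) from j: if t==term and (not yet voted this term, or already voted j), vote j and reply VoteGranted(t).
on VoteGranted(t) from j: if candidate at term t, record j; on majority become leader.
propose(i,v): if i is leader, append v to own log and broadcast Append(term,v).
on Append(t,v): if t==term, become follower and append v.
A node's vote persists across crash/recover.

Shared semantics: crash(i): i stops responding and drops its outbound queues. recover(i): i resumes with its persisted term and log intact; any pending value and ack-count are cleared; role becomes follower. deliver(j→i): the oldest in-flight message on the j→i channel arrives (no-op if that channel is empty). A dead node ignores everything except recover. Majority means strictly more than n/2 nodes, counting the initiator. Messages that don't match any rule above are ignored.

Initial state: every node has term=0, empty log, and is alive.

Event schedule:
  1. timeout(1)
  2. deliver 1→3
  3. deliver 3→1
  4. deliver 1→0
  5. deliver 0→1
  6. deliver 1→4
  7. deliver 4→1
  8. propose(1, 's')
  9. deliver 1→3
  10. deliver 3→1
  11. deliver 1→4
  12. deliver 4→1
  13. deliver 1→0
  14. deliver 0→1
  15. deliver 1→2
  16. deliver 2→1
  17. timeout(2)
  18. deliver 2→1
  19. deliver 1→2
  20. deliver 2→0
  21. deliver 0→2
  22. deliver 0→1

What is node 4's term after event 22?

1

1. timeout(1):  <1:cand t1 ->
2. deliver 1→3:  <3:foll t1 ->
3. deliver 3→1:  nop
4. deliver 1→0:  <0:foll t1 ->
5. deliver 0→1:  <1:lead t1 ->
6. deliver 1→4:  <4:foll t1 ->
7. deliver 4→1:  nop
8. propose(1,'s'):  <1:lead t1 s>
9. deliver 1→3:  <3:foll t1 s>
10. deliver 3→1:  nop
11. deliver 1→4:  <4:foll t1 s>
12. deliver 4→1:  nop
13. deliver 1→0:  <0:foll t1 s>
14. deliver 0→1:  nop
15. deliver 1→2:  <2:foll t1 ->
16. deliver 2→1:  nop
17. timeout(2):  <2:cand t2 ->
18. deliver 2→1:  <1:foll t2 s>
19. deliver 1→2:  nop
20. deliver 2→0:  <0:foll t2 s>
21. deliver 0→2:  nop
22. deliver 0→1:  nop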